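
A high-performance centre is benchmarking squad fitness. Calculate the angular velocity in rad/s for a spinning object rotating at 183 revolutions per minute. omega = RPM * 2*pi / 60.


omega = RPM * 2*pi / 60
= 183 * 6.28318531 / 60
= 19.164 rad/s

19.164 rad/s


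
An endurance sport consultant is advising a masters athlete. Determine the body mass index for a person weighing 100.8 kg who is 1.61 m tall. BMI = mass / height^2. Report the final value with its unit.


BMI = mass / height^2
= 100.8 / 1.61^2
= 100.8 / 2.5921
= 38.89 kg/m^2

38.89 kg/m^2


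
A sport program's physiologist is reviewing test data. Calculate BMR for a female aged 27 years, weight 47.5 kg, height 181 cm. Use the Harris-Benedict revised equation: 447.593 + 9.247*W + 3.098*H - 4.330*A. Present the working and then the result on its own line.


Substituting values:
W term = 9.247 * 47.5 = 439.2325
H term = 3.098 * 181 = 560.738
A term = 4.330 * 27 = 116.91
BMR = 1330.65 kcal/day

1330.65 kcal/day


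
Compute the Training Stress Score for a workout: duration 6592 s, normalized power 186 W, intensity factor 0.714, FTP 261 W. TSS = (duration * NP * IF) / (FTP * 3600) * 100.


Product = 6592 * 186 * 0.714 = 875443.968
Base = 261 * 3600 = 939600
TSS = 875443.968 / 939600 * 100 = 93.17

93.17 TSS


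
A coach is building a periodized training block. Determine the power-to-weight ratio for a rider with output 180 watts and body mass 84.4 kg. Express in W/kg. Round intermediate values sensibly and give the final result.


P/W = 180 / 84.4 = 2.133 W/kg

2.133 W/kg


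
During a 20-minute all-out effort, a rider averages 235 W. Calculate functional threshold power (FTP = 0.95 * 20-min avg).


FTP = 0.95 * 235
= 223.25 W

223.25 W


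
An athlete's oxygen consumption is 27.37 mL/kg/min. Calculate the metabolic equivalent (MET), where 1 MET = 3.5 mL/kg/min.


MET = VO2 / 3.5
= 27.37 / 3.5
= 7.82 METs

7.82 METs


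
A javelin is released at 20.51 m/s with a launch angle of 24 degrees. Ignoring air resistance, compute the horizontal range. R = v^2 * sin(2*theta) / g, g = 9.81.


Launch speed squared = 420.6601
sin(2 * 24 deg) = 0.743145
Range = 420.6601 * 0.743145 / 9.81
= 31.867 m

31.867 m


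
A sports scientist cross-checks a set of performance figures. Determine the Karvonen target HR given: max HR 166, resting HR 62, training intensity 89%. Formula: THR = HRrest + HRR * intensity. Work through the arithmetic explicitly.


HRR = HRmax - HRrest = 166 - 62 = 104
THR = 62 + 104 * 0.89
= 154.56 bpm

154.56 bpm


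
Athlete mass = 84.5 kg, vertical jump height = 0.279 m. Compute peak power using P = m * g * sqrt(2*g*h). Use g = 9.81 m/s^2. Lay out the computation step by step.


sqrt(2 * 9.81 * 0.279) = sqrt(5.47398) = 2.339654 m/s
P = 84.5 * 9.81 * 2.339654
= 1939.44 W

1939.44 W


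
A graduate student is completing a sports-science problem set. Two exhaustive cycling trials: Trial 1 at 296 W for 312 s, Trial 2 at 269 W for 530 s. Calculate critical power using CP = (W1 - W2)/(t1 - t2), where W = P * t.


W1 = 296 * 312 = 92352 J
W2 = 269 * 530 = 142570 J
CP = (92352 - 142570) / (312 - 530)
= -50218 / -218
= 230.36 W

230.36 W


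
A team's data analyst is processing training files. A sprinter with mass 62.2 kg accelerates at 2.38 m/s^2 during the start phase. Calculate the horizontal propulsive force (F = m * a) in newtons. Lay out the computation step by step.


F = m * a
= 62.2 * 2.38
= 148.04 N

148.04 N


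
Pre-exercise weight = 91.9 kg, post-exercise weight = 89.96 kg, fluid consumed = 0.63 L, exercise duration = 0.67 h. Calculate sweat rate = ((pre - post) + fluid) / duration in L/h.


Weight loss = 91.9 - 89.96 = 1.94 kg (approx L)
Total sweat = 1.94 + 0.63 = 2.57 L
Sweat rate = 2.57 / 0.67 = 3.836 L/h

3.836 L/h


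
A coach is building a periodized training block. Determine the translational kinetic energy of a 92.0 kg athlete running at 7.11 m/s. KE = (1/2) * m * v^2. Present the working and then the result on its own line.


KE = 0.5 * m * v^2
= 0.5 * 92.0 * 7.11^2
= 0.5 * 92.0 * 50.5521
= 2325.4 J

2325.4 J


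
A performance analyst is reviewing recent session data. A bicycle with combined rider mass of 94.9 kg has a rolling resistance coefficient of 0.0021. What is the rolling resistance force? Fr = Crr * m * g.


Fr = 0.0021 * 94.9 * 9.81
= 0.19929 * 9.81
= 1.955 N

1.955 N


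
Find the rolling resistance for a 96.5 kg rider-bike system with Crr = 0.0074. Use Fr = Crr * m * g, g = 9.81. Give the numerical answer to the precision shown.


m * g = 96.5 * 9.81 = 946.665 N
Fr = 0.0074 * 946.665 = 7.005 N

7.005 N


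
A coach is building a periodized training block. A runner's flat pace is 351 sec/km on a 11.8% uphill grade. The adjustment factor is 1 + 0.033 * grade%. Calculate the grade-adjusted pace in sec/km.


Factor = 1 + 0.033 * 11.8 = 1.3894
Adjusted pace = 351 * 1.3894
= 487.68 sec/km

487.68 s/km


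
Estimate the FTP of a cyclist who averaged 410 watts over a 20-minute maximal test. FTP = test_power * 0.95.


FTP = 410 * 0.95 = 389.5 W

389.5 W


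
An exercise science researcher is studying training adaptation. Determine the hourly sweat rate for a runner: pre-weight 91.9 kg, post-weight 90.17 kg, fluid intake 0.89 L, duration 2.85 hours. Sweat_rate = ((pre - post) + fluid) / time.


Mass lost = 91.9 - 90.17 = 1.73 kg
Add fluid consumed: 1.73 + 0.89 = 2.62 L total sweat
Sweat rate = 2.62 / 2.85 = 0.919 L/h

0.919 L/h


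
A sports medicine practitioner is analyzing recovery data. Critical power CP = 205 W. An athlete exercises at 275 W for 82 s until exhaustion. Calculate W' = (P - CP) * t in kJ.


P - CP = 275 - 205 = 70 W
W' = 70 * 82 = 5740 J
= 5740 / 1000 = 5.74 kJ

5.74 kJ


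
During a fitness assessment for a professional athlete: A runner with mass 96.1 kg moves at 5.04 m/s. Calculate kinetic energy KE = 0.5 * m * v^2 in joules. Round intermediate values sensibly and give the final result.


v^2 = 5.04^2 = 25.4016
KE = 0.5 * 96.1 * 25.4016
= 1220.55 J

1220.55 J


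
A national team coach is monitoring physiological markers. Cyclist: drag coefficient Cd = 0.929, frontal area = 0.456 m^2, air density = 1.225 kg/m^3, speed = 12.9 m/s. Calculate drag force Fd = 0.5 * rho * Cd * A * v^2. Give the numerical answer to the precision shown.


v^2 = 12.9^2 = 166.41
Fd = 0.5 * 1.225 * 0.929 * 0.456 * 166.41
= 43.178 N

43.178 N


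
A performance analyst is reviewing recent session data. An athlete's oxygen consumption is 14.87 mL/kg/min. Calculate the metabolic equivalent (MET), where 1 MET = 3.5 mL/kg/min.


MET = VO2 / 3.5
= 14.87 / 3.5
= 4.25 METs

4.25 METs


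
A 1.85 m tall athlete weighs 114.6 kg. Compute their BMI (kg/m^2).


height^2 = 3.4225 m^2
BMI = 114.6 / 3.4225 = 33.48 kg/m^2

33.48 kg/m^2


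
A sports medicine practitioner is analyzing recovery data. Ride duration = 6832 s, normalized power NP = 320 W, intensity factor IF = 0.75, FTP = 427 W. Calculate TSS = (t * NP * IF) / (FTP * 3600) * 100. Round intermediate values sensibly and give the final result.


Numerator = 6832 * 320 * 0.75 = 1639680.0
Denominator = 427 * 3600 = 1537200
TSS = 1639680.0 / 1537200 * 100
= 106.67

106.67 TSS


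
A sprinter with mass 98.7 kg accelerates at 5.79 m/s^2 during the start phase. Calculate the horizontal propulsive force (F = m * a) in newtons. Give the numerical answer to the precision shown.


F = m * a
= 98.7 * 5.79
= 571.47 N

571.47 N


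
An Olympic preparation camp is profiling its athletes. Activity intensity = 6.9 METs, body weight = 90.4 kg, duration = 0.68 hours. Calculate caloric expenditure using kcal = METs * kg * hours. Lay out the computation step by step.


kcal = 6.9 * 90.4 * 0.68
= 623.76 * 0.68
= 424.16 kcal

424.16 kcal


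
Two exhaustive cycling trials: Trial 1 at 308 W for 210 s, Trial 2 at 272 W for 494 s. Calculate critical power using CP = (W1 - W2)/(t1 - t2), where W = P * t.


W1 = 308 * 210 = 64680 J
W2 = 272 * 494 = 134368 J
CP = (64680 - 134368) / (210 - 494)
= -69688 / -284
= 245.38 W

245.38 W


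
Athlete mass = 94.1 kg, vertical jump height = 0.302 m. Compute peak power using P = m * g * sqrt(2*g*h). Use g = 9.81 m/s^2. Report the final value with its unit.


sqrt(2 * 9.81 * 0.302) = sqrt(5.92524) = 2.434182 m/s
P = 94.1 * 9.81 * 2.434182
= 2247.04 W

2247.04 W


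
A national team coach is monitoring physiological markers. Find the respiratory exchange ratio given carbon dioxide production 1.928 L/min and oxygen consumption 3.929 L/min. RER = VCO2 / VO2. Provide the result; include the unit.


VCO2 = 1.928 L/min
VO2 = 3.929 L/min
RER = 1.928 / 3.929 = 0.4907

0.4907


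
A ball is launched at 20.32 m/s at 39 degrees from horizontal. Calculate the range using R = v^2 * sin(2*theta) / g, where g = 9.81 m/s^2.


sin(2 * 39) = sin(78) = 0.978148
v^2 = 20.32^2 = 412.9024
R = 412.9024 * 0.978148 / 9.81
= 41.17 m

41.17 m


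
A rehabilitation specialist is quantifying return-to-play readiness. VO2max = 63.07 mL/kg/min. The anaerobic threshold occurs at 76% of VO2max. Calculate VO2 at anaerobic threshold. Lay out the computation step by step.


AT fraction = 76 / 100 = 0.76
AT VO2 = 63.07 * 0.76
= 47.93 mL/kg/min

47.93 mL/kg/min


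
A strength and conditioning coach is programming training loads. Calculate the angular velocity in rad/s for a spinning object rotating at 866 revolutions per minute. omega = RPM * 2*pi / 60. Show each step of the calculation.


omega = RPM * 2*pi / 60
= 866 * 6.28318531 / 60
= 90.687 rad/s

90.687 rad/s


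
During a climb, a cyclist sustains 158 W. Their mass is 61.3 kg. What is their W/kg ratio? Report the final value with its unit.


Power-to-weight = 158 W / 61.3 kg
= 2.577 W/kg

2.577 W/kg


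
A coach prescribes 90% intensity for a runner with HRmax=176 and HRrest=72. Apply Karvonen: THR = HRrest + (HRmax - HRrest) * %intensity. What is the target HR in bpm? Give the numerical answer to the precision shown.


Heart rate reserve = 176 - 72 = 104
Intensity fraction = 90 / 100 = 0.9
THR = 72 + 104 * 0.9 = 165.6 bpm

165.6 bpm


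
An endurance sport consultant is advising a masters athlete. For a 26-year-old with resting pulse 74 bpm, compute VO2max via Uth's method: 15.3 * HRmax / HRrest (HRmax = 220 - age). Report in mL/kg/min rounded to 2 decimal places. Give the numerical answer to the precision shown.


Step 1: HRmax = 220 - 26 = 194 bpm
Step 2: Ratio = 194 / 74 = 2.6216
Step 3: VO2max = 15.3 * 2.6216 = 40.11 mL/kg/min

40.11 mL/kg/min


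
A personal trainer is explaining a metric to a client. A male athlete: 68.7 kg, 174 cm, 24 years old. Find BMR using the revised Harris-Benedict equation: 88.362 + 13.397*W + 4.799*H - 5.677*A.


Intercept = 88.362
Weight contribution = 13.397 * 68.7 = 920.3739
Height contribution = 4.799 * 174 = 835.026
Age contribution = 5.677 * 24 = 136.248
BMR = 88.362 + 920.3739 + 835.026 - 136.248
= 1707.51 kcal/day

1707.51 kcal/day


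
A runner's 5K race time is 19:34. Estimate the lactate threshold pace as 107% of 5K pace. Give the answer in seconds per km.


Total race time = 19*60 + 34 = 1174 seconds
5K pace = 1174 / 5 = 234.8 sec/km
LT pace = 234.8 * 1.07 = 251.24 sec/km

251.24 s/km


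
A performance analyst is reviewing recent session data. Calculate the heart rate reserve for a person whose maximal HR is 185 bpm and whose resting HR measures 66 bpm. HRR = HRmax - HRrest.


HRmax = 185 bpm
HRrest = 66 bpm
HRR = 185 - 66 = 119 bpm

119 bpm


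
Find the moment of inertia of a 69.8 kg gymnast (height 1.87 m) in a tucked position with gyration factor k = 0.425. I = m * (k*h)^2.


Radius of gyration = 0.425 * 1.87 = 0.79475 m
I = 69.8 * 0.79475^2
= 69.8 * 0.631628
= 44.088 kg*m^2

44.088 kg*m^2


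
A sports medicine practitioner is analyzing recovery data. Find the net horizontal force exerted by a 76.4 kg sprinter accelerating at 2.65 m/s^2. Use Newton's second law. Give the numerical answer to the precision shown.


Newton's second law: F = m * a
F = 76.4 * 2.65 = 202.46 N

202.46 N


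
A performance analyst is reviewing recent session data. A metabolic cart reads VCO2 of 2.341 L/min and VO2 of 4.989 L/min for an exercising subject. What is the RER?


RER = VCO2 / VO2 = 2.341 / 4.989 = 0.4692

0.4692


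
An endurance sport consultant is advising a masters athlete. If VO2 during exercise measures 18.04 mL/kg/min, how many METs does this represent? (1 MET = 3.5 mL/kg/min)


METs = VO2 / 3.5 = 18.04 / 3.5 = 5.15

5.15 METs


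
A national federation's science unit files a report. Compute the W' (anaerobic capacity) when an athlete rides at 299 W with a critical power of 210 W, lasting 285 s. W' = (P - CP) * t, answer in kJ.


Above-CP power = 89 W
Duration = 285 s
W' = 89 * 285 = 25365 J
Convert: 25365 / 1000 = 25.365 kJ

25.365 kJ


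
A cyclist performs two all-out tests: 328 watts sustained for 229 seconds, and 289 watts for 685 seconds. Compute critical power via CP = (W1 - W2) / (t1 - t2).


W1 = P1 * t1 = 328 * 229 = 75112 J
W2 = P2 * t2 = 289 * 685 = 197965 J
CP = (75112 - 197965) / (229 - 685)
= 269.41 W

269.41 W


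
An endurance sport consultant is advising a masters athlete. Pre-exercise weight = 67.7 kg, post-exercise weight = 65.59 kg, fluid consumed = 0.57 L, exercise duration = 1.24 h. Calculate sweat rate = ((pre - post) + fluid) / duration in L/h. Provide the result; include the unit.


Weight loss = 67.7 - 65.59 = 2.11 kg (approx L)
Total sweat = 2.11 + 0.57 = 2.68 L
Sweat rate = 2.68 / 1.24 = 2.161 L/h

2.161 L/h


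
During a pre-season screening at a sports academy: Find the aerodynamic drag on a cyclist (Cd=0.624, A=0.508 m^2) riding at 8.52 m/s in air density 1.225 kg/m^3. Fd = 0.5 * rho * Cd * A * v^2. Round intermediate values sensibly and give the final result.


Fd = 0.5 * 1.225 * 0.624 * 0.508 * 8.52^2
= 0.5 * 1.225 * 0.624 * 0.508 * 72.5904
= 14.094 N

14.094 N


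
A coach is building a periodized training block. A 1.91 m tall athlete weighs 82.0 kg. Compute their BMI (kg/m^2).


height^2 = 3.6481 m^2
BMI = 82.0 / 3.6481 = 22.48 kg/m^2

22.48 kg/m^2


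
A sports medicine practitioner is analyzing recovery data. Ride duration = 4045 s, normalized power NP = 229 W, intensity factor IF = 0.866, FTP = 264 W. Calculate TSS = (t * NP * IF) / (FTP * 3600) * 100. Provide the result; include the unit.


Numerator = 4045 * 229 * 0.866 = 802180.13
Denominator = 264 * 3600 = 950400
TSS = 802180.13 / 950400 * 100
= 84.4

84.4 TSS


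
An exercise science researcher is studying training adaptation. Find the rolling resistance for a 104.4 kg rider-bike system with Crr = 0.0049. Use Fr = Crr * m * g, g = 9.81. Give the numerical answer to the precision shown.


m * g = 104.4 * 9.81 = 1024.164 N
Fr = 0.0049 * 1024.164 = 5.018 N

5.018 N


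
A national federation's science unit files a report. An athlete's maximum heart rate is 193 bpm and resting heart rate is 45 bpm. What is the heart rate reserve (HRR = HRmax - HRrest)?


HRR = HRmax - HRrest
= 193 - 45
= 148 bpm

148 bpm


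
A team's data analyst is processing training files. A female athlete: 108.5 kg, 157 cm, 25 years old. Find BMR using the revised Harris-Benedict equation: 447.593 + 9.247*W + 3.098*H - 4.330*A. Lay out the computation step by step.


Intercept = 447.593
Weight contribution = 9.247 * 108.5 = 1003.2995
Height contribution = 3.098 * 157 = 486.386
Age contribution = 4.33 * 25 = 108.25
BMR = 447.593 + 1003.2995 + 486.386 - 108.25
= 1829.03 kcal/day

1829.03 kcal/day


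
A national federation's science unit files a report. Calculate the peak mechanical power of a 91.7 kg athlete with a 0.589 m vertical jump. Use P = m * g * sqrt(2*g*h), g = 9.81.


First, sqrt(2gh) = sqrt(2 * 9.81 * 0.589)
= sqrt(11.55618) = 3.399438 m/s
Power = 91.7 * 9.81 * 3.399438 = 3058.06 W

3058.06 W


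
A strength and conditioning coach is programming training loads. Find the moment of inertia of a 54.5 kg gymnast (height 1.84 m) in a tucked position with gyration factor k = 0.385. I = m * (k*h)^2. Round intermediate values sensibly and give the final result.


Radius of gyration = 0.385 * 1.84 = 0.7084 m
I = 54.5 * 0.7084^2
= 54.5 * 0.501831
= 27.35 kg*m^2

27.35 kg*m^2


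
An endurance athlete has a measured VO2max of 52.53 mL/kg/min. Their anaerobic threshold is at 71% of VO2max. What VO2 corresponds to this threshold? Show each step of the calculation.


Anaerobic threshold VO2 = VO2max * 71%
= 52.53 * 0.71
= 37.3 mL/kg/min

37.3 mL/kg/min


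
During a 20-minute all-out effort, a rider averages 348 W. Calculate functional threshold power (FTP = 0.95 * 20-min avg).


FTP = 0.95 * 348
= 330.6 W

330.6 W


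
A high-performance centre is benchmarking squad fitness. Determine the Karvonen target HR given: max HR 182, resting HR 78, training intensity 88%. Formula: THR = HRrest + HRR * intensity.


HRR = HRmax - HRrest = 182 - 78 = 104
THR = 78 + 104 * 0.88
= 169.52 bpm

169.52 bpm


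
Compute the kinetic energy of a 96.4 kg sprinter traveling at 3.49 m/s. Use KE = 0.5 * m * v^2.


Velocity squared = 12.1801
KE = 0.5 * 96.4 * 12.1801 = 587.08 J

587.08 J


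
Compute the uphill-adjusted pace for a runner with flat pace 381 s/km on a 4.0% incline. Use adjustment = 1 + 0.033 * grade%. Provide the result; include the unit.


Adjustment factor = 1 + 0.033 * 4.0 = 1.132
Grade-adjusted pace = 381 * 1.132 = 431.29 s/km

431.29 s/km


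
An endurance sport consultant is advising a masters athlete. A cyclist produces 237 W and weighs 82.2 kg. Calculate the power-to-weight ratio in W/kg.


P/W = power / mass
= 237 / 82.2
= 2.883 W/kg

2.883 W/kg


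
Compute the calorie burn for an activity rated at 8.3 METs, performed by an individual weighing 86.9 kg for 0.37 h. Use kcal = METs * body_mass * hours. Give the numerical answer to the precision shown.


Product of METs and mass = 8.3 * 86.9 = 721.27
Total kcal = 721.27 * 0.37 = 266.87 kcal

266.87 kcal


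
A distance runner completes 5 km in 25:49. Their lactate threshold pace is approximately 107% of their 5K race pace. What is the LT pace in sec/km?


Convert to seconds: 25 min 49 s = 1549 s
Pace per km = 1549 / 5 = 309.8 s/km
LT pace = 309.8 * 1.07 = 331.49 s/km

331.49 s/km


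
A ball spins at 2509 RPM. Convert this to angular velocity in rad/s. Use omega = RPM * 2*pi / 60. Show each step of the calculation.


omega = 2509 * 2 * pi / 60
= 2509 * 6.28318531 / 60
= 15764.512 / 60
= 262.742 rad/s

262.742 rad/s


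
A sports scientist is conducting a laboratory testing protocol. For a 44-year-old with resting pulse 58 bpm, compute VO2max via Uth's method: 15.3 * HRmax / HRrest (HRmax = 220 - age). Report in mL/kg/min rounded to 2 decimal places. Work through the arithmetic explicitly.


Step 1: HRmax = 220 - 44 = 176 bpm
Step 2: Ratio = 176 / 58 = 3.0345
Step 3: VO2max = 15.3 * 3.0345 = 46.43 mL/kg/min

46.43 mL/kg/min


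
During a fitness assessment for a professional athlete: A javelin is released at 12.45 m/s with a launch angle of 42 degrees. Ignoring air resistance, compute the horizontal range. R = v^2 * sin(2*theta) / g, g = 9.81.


Launch speed squared = 155.0025
sin(2 * 42 deg) = 0.994522
Range = 155.0025 * 0.994522 / 9.81
= 15.714 m

15.714 m


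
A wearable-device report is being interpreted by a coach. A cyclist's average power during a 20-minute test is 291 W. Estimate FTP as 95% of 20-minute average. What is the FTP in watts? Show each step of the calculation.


FTP = 20-min power * 0.95
= 291 * 0.95
= 276.45 W

276.45 W


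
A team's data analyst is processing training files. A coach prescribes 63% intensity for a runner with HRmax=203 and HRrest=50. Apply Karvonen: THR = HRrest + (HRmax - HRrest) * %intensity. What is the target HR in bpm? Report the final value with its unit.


Heart rate reserve = 203 - 50 = 153
Intensity fraction = 63 / 100 = 0.63
THR = 50 + 153 * 0.63 = 146.39 bpm

146.39 bpm


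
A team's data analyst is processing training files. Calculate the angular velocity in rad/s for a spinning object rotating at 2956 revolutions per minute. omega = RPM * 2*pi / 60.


omega = RPM * 2*pi / 60
= 2956 * 6.28318531 / 60
= 309.552 rad/s

309.552 rad/s


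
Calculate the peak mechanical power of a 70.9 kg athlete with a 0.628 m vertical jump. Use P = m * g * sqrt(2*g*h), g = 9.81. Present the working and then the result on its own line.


First, sqrt(2gh) = sqrt(2 * 9.81 * 0.628)
= sqrt(12.32136) = 3.510179 m/s
Power = 70.9 * 9.81 * 3.510179 = 2441.43 W

2441.43 W


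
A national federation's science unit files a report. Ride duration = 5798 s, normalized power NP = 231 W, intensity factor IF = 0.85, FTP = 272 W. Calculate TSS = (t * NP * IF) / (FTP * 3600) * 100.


Numerator = 5798 * 231 * 0.85 = 1138437.3
Denominator = 272 * 3600 = 979200
TSS = 1138437.3 / 979200 * 100
= 116.26

116.26 TSS


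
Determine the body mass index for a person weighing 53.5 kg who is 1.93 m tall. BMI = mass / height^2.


BMI = mass / height^2
= 53.5 / 1.93^2
= 53.5 / 3.7249
= 14.36 kg/m^2

14.36 kg/m^2


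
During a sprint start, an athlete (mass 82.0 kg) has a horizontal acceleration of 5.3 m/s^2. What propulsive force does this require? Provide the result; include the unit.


Propulsive force = mass * acceleration
= 82.0 kg * 5.3 m/s^2
= 434.6 N

434.6 N


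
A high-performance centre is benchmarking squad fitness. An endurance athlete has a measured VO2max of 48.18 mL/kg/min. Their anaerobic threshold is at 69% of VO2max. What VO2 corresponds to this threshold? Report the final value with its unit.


Anaerobic threshold VO2 = VO2max * 69%
= 48.18 * 0.69
= 33.24 mL/kg/min

33.24 mL/kg/min


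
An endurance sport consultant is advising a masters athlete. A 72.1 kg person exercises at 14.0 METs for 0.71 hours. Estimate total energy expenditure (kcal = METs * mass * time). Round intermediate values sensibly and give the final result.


Energy = METs * mass(kg) * time(h)
= 14.0 * 72.1 * 0.71
= 716.67 kcal

716.67 kcal


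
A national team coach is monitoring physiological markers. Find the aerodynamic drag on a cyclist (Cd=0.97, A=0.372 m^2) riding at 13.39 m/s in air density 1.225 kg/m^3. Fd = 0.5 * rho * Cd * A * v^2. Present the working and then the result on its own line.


Fd = 0.5 * 1.225 * 0.97 * 0.372 * 13.39^2
= 0.5 * 1.225 * 0.97 * 0.372 * 179.2921
= 39.626 N

39.626 N


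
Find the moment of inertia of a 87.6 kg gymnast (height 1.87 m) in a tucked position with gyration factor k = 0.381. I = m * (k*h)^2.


Radius of gyration = 0.381 * 1.87 = 0.71247 m
I = 87.6 * 0.71247^2
= 87.6 * 0.507614
= 44.467 kg*m^2

44.467 kg*m^2


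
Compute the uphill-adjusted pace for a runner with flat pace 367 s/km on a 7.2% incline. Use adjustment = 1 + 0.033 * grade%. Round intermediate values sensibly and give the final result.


Adjustment factor = 1 + 0.033 * 7.2 = 1.2376
Grade-adjusted pace = 367 * 1.2376 = 454.2 s/km

454.2 s/km


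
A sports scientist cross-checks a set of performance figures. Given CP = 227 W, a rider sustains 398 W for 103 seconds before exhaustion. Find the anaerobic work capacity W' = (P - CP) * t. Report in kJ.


Excess power = 398 - 227 = 171 W
Work above CP = 171 * 103 = 17613 J
W' = 17.613 kJ

17.613 kJ


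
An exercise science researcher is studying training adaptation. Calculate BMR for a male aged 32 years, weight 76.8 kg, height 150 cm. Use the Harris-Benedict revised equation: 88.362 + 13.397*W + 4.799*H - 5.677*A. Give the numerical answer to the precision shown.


Substituting values:
W term = 13.397 * 76.8 = 1028.8896
H term = 4.799 * 150 = 719.85
A term = 5.677 * 32 = 181.664
BMR = 1655.44 kcal/day

1655.44 kcal/day


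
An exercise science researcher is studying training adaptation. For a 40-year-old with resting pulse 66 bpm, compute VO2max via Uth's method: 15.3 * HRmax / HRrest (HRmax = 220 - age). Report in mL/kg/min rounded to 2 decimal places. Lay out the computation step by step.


Step 1: HRmax = 220 - 40 = 180 bpm
Step 2: Ratio = 180 / 66 = 2.7273
Step 3: VO2max = 15.3 * 2.7273 = 41.73 mL/kg/min

41.73 mL/kg/min


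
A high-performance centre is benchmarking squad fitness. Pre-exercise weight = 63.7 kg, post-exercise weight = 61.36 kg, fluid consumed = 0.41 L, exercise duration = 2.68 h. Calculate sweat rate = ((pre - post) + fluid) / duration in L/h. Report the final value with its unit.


Weight loss = 63.7 - 61.36 = 2.34 kg (approx L)
Total sweat = 2.34 + 0.41 = 2.75 L
Sweat rate = 2.75 / 2.68 = 1.026 L/h

1.026 L/h


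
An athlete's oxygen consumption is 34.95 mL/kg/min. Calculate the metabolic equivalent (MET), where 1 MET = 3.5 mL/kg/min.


MET = VO2 / 3.5
= 34.95 / 3.5
= 9.99 METs

9.99 METs


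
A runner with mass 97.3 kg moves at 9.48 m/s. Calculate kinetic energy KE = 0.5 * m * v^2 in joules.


v^2 = 9.48^2 = 89.8704
KE = 0.5 * 97.3 * 89.8704
= 4372.19 J

4372.19 J


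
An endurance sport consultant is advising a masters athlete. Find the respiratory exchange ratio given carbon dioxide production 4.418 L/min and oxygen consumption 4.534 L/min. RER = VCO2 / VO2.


VCO2 = 4.418 L/min
VO2 = 4.534 L/min
RER = 4.418 / 4.534 = 0.9744

0.9744


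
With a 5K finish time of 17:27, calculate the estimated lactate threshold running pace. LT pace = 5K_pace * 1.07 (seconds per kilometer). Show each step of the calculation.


Race duration = 1047 s for 5 km
Average pace = 1047 / 5 = 209.4 s/km
LT pace = 209.4 * 1.07
= 224.06 s/km

224.06 s/km


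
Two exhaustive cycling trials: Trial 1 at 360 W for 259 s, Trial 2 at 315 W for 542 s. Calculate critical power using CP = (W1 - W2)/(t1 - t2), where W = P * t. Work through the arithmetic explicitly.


W1 = 360 * 259 = 93240 J
W2 = 315 * 542 = 170730 J
CP = (93240 - 170730) / (259 - 542)
= -77490 / -283
= 273.82 W

273.82 W


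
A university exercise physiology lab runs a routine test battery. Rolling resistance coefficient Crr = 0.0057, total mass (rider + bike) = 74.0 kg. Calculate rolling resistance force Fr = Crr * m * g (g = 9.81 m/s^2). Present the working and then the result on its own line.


Fr = Crr * m * g
= 0.0057 * 74.0 * 9.81
= 4.138 N

4.138 N


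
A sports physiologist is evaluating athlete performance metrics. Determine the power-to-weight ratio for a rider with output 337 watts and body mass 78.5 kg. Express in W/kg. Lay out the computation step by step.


P/W = 337 / 78.5 = 4.293 W/kg

4.293 W/kg


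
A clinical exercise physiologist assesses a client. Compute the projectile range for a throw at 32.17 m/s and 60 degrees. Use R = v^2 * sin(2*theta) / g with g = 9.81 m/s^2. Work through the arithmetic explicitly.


Two times the angle = 120 degrees
sin(120) = 0.866025
R = 1034.9089 * 0.866025 / 9.81 = 91.362 m

91.362 m


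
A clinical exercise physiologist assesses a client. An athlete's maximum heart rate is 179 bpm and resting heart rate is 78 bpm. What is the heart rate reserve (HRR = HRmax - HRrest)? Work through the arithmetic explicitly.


HRR = HRmax - HRrest
= 179 - 78
= 101 bpm

101 bpm


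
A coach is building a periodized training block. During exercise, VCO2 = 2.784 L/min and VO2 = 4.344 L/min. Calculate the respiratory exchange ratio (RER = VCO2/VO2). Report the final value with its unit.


RER = VCO2 / VO2
= 2.784 / 4.344
= 0.6409

0.6409


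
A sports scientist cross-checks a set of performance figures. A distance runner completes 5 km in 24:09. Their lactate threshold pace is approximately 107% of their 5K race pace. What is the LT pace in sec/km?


Convert to seconds: 24 min 9 s = 1449 s
Pace per km = 1449 / 5 = 289.8 s/km
LT pace = 289.8 * 1.07 = 310.09 s/km

310.09 s/km


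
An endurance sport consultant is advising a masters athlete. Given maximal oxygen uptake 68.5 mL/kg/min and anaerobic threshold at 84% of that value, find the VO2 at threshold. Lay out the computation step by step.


Percentage as decimal = 0.84
VO2 at AT = 68.5 * 0.84 = 57.54 mL/kg/min

57.54 mL/kg/min


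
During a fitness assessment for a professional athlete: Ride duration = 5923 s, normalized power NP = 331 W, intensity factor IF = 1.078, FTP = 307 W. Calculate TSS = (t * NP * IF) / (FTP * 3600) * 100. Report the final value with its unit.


Numerator = 5923 * 331 * 1.078 = 2113433.014
Denominator = 307 * 3600 = 1105200
TSS = 2113433.014 / 1105200 * 100
= 191.23

191.23 TSS


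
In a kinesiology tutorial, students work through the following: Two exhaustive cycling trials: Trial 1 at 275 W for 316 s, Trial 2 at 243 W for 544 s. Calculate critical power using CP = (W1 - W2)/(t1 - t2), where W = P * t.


W1 = 275 * 316 = 86900 J
W2 = 243 * 544 = 132192 J
CP = (86900 - 132192) / (316 - 544)
= -45292 / -228
= 198.65 W

198.65 W


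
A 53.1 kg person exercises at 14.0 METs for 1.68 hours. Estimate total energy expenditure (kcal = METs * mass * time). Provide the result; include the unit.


Energy = METs * mass(kg) * time(h)
= 14.0 * 53.1 * 1.68
= 1248.91 kcal

1248.91 kcal


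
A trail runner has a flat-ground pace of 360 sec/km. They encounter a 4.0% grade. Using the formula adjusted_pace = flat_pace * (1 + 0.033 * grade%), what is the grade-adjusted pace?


Grade factor = 1 + 0.033 * 4.0 = 1.132
Adjusted = 360 * 1.132 = 407.52 sec/km

407.52 s/km


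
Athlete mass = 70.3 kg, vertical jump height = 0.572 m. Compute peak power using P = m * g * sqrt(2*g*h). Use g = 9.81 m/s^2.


sqrt(2 * 9.81 * 0.572) = sqrt(11.22264) = 3.350021 m/s
P = 70.3 * 9.81 * 3.350021
= 2310.32 W

2310.32 W


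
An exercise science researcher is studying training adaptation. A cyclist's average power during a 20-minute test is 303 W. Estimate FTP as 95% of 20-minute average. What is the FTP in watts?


FTP = 20-min power * 0.95
= 303 * 0.95
= 287.85 W

287.85 W


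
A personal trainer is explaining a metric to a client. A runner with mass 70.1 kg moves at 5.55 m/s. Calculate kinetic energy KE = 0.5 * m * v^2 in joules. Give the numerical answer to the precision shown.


v^2 = 5.55^2 = 30.8025
KE = 0.5 * 70.1 * 30.8025
= 1079.63 J

1079.63 J


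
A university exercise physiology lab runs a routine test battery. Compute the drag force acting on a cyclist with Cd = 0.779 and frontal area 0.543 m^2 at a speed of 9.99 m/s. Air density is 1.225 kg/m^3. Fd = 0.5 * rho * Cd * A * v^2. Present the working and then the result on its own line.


Step 1: v^2 = 99.8001
Step 2: Fd = 0.5 * 1.225 * 0.779 * 0.543 * 99.8001
= 25.857 N

25.857 N


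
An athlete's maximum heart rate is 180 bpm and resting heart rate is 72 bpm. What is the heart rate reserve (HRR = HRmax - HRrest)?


HRR = HRmax - HRrest
= 180 - 72
= 108 bpm

108 bpm


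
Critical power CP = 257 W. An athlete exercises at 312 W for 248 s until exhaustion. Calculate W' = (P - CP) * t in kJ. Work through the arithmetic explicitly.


P - CP = 312 - 257 = 55 W
W' = 55 * 248 = 13640 J
= 13640 / 1000 = 13.64 kJ

13.64 kJ


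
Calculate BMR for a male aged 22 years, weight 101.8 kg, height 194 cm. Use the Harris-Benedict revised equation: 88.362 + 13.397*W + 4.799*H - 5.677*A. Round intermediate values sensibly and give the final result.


Substituting values:
W term = 13.397 * 101.8 = 1363.8146
H term = 4.799 * 194 = 931.006
A term = 5.677 * 22 = 124.894
BMR = 2258.29 kcal/day

2258.29 kcal/day


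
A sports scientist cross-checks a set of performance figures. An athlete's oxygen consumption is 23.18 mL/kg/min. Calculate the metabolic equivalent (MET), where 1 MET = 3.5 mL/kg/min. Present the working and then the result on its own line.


MET = VO2 / 3.5
= 23.18 / 3.5
= 6.62 METs

6.62 METs


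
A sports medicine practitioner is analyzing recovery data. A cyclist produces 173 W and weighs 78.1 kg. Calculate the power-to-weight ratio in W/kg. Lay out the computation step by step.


P/W = power / mass
= 173 / 78.1
= 2.215 W/kg

2.215 W/kg


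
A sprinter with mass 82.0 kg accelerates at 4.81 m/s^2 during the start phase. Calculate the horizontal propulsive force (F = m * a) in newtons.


F = m * a
= 82.0 * 4.81
= 394.42 N

394.42 N


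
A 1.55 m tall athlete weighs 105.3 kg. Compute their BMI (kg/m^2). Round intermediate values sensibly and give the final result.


height^2 = 2.4025 m^2
BMI = 105.3 / 2.4025 = 43.83 kg/m^2

43.83 kg/m^2


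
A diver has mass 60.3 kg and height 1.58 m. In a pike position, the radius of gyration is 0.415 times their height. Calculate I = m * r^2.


r = 0.415 * 1.58 = 0.6557 m
I = m * r^2 = 60.3 * 0.429942 = 25.926 kg*m^2

25.926 kg*m^2


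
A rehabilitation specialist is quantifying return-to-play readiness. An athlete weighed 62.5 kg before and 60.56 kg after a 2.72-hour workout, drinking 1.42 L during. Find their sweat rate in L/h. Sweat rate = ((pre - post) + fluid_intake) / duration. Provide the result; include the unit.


Body mass change = 1.94 kg
Total sweat loss = 1.94 + 1.42 = 3.36 L
Rate = 3.36 / 2.72 = 1.235 L/h

1.235 L/h


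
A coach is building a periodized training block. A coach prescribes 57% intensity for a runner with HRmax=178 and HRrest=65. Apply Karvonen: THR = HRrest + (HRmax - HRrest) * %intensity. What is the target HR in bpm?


Heart rate reserve = 178 - 65 = 113
Intensity fraction = 57 / 100 = 0.57
THR = 65 + 113 * 0.57 = 129.41 bpm

129.41 bpm


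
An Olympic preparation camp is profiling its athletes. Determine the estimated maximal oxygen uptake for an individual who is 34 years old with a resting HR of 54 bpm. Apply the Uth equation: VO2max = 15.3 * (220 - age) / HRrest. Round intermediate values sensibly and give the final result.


HRmax = 220 - 34 = 186
VO2max = 15.3 * (186 / 54)
= 15.3 * 3.4444
= 52.7 mL/kg/min

52.7 mL/kg/min


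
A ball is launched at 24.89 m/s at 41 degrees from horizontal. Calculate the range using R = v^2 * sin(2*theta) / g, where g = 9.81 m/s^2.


sin(2 * 41) = sin(82) = 0.990268
v^2 = 24.89^2 = 619.5121
R = 619.5121 * 0.990268 / 9.81
= 62.536 m

62.536 m


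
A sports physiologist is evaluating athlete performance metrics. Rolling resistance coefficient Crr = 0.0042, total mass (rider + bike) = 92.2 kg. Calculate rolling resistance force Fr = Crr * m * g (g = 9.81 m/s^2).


Fr = Crr * m * g
= 0.0042 * 92.2 * 9.81
= 3.799 N

3.799 N


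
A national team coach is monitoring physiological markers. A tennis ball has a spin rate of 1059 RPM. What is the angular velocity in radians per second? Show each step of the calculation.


Convert RPM to rad/s: multiply by 2*pi and divide by 60
omega = 1059 * 2 * pi / 60
= 110.898 rad/s

110.898 rad/s


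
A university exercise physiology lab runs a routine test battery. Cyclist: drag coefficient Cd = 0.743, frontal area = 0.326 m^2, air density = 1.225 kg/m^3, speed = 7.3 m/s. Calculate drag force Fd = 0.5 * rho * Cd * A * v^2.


v^2 = 7.3^2 = 53.29
Fd = 0.5 * 1.225 * 0.743 * 0.326 * 53.29
= 7.906 N

7.906 N


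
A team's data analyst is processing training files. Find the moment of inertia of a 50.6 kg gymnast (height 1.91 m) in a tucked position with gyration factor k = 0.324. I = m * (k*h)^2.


Radius of gyration = 0.324 * 1.91 = 0.61884 m
I = 50.6 * 0.61884^2
= 50.6 * 0.382963
= 19.378 kg*m^2

19.378 kg*m^2


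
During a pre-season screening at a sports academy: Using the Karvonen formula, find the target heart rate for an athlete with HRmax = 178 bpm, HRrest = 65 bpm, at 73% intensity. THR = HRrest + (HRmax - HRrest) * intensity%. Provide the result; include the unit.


HRR = 178 - 65 = 113
THR = 65 + 113 * 0.73
= 65 + 82.49
= 147.49 bpm

147.49 bpm


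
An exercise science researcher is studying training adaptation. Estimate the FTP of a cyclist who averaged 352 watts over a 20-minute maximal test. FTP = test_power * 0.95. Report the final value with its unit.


FTP = 352 * 0.95 = 334.4 W

334.4 W


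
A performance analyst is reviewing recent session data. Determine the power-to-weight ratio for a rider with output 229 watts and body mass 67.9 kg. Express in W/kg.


P/W = 229 / 67.9 = 3.373 W/kg

3.373 W/kg


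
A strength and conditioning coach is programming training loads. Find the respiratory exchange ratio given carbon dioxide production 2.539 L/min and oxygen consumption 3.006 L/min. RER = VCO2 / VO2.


VCO2 = 2.539 L/min
VO2 = 3.006 L/min
RER = 2.539 / 3.006 = 0.8446

0.8446


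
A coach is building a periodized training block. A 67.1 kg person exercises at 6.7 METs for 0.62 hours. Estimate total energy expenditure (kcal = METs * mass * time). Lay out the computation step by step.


Energy = METs * mass(kg) * time(h)
= 6.7 * 67.1 * 0.62
= 278.73 kcal

278.73 kcal


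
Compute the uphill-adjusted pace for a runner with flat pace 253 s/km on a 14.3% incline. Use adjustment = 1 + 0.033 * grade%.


Adjustment factor = 1 + 0.033 * 14.3 = 1.4719
Grade-adjusted pace = 253 * 1.4719 = 372.39 s/km

372.39 s/km


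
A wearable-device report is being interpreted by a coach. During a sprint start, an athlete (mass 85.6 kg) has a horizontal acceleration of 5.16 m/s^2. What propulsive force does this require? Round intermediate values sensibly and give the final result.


Propulsive force = mass * acceleration
= 85.6 kg * 5.16 m/s^2
= 441.7 N

441.7 N


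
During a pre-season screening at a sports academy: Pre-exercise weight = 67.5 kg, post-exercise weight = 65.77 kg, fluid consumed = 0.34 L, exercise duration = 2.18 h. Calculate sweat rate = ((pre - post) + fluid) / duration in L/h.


Weight loss = 67.5 - 65.77 = 1.73 kg (approx L)
Total sweat = 1.73 + 0.34 = 2.07 L
Sweat rate = 2.07 / 2.18 = 0.95 L/h

0.95 L/h


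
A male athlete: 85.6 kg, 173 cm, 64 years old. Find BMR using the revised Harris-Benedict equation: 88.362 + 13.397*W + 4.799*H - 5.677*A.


Intercept = 88.362
Weight contribution = 13.397 * 85.6 = 1146.7832
Height contribution = 4.799 * 173 = 830.227
Age contribution = 5.677 * 64 = 363.328
BMR = 88.362 + 1146.7832 + 830.227 - 363.328
= 1702.04 kcal/day

1702.04 kcal/day


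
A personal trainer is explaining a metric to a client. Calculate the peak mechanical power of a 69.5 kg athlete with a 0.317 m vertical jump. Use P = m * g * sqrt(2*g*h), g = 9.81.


First, sqrt(2gh) = sqrt(2 * 9.81 * 0.317)
= sqrt(6.21954) = 2.493901 m/s
Power = 69.5 * 9.81 * 2.493901 = 1700.33 W

1700.33 W


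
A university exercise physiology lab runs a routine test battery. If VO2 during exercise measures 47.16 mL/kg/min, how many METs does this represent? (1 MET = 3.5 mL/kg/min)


METs = VO2 / 3.5 = 47.16 / 3.5 = 13.47

13.47 METs


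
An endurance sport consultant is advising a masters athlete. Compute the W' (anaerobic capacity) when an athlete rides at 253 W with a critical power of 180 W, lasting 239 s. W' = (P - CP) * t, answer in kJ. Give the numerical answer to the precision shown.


Above-CP power = 73 W
Duration = 239 s
W' = 73 * 239 = 17447 J
Convert: 17447 / 1000 = 17.447 kJ

17.447 kJ


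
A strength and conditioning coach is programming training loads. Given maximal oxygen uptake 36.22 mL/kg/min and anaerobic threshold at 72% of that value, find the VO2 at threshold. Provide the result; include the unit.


Percentage as decimal = 0.72
VO2 at AT = 36.22 * 0.72 = 26.08 mL/kg/min

26.08 mL/kg/min


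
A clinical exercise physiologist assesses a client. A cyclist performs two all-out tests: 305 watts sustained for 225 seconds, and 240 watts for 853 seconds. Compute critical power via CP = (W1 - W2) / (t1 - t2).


W1 = P1 * t1 = 305 * 225 = 68625 J
W2 = P2 * t2 = 240 * 853 = 204720 J
CP = (68625 - 204720) / (225 - 853)
= 216.71 W

216.71 W


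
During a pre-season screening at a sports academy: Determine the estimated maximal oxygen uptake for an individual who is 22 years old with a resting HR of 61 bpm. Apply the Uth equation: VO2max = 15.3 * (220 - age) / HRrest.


HRmax = 220 - 22 = 198
VO2max = 15.3 * (198 / 61)
= 15.3 * 3.2459
= 49.66 mL/kg/min

49.66 mL/kg/min
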